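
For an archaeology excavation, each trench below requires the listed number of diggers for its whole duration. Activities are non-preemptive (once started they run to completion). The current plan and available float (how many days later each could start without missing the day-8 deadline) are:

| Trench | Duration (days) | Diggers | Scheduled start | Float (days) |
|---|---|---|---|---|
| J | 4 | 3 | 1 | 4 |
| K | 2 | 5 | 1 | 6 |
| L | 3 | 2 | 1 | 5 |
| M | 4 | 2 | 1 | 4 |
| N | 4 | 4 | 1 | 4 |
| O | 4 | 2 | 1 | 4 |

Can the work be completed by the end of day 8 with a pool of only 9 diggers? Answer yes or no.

yes

Schedule J@1, K@5, L@1, M@1, N@5, O@1: d1:9  d2:9  d3:9  d4:7  d5:9  d6:9  d7:4  d8:4 — peak 9 ≤ 9.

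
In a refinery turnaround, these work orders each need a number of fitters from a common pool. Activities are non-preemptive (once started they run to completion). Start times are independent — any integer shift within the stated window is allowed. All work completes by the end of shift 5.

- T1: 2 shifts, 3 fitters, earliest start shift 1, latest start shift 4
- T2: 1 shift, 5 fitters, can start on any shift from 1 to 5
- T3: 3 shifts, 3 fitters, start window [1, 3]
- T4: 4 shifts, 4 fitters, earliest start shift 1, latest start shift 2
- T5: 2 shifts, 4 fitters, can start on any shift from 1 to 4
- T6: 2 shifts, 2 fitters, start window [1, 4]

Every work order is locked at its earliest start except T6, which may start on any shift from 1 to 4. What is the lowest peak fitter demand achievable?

T6@1: s1:21  s2:16  s3:7  s4:4  s5:0 → peak 21
T6@2: s1:19  s2:16  s3:9  s4:4  s5:0 → peak 19
T6@3: s1:19  s2:14  s3:9  s4:6  s5:0 → peak 19
T6@4: s1:19  s2:14  s3:7  s4:6  s5:2 → peak 19
Best is T6@2, peak 19.

19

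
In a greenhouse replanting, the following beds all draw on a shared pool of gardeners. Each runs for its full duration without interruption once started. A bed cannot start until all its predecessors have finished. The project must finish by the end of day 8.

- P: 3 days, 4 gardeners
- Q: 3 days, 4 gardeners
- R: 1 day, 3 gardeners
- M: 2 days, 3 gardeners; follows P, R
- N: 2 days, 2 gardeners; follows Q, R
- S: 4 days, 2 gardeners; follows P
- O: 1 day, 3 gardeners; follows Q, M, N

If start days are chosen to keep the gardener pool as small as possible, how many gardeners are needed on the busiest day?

Early-start (P@1, Q@1, R@1, M@4, N@4, S@4, O@6) gives peak 11: d1:11  d2:8  d3:8  d4:7  d5:7  d6:5  d7:2  d8:0.
Shift R→4, M→5, N→5, O→7.
Schedule P@1, Q@1, R@4, M@5, N@5, S@4, O@7: d1:8  d2:8  d3:8  d4:5  d5:7  d6:7  d7:5  d8:0 — peak 8.

8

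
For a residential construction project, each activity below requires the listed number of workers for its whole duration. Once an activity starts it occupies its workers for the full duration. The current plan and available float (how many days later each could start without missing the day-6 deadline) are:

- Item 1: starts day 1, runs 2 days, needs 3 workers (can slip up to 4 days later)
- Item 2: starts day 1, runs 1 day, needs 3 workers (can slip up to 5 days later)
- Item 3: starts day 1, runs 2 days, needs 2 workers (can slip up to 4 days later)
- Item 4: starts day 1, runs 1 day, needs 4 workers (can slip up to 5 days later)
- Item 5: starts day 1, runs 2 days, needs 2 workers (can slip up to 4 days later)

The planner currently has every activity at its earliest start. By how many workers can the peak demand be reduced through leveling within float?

10

Early-start peak: d1:14  d2:7  d3:0  d4:0  d5:0  d6:0 ⇒ 14.
Leveled (Item 1@1, Item 2@3, Item 3@4, Item 4@6, Item 5@4): d1:3  d2:3  d3:3  d4:4  d5:4  d6:4 ⇒ 4.
Reduction 14 − 4 = 10.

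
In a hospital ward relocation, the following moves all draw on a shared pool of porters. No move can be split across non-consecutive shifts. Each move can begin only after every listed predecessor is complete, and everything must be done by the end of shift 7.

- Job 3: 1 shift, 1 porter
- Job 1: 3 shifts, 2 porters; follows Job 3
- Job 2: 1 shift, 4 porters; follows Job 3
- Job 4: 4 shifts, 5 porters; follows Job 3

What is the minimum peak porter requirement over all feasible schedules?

7

Early-start (Job 3@1, Job 1@2, Job 2@2, Job 4@2) gives peak 11: s1:1  s2:11  s3:7  s4:7  s5:5  s6:0  s7:0.
Shift Job 4→3.
Schedule Job 3@1, Job 1@2, Job 2@2, Job 4@3: s1:1  s2:6  s3:7  s4:7  s5:5  s6:5  s7:0 — peak 7.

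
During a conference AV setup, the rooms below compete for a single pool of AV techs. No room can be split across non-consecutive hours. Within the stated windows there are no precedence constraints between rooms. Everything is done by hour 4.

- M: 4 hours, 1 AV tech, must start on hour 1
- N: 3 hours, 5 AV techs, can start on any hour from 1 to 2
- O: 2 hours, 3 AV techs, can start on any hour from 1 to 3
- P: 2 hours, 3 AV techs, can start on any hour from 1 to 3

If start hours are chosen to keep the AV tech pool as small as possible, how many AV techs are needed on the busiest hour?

Early-start (M@1, N@1, O@1, P@1) gives peak 12: h1:12  h2:12  h3:6  h4:1.
Shift P→3.
Schedule M@1, N@1, O@1, P@3: h1:9  h2:9  h3:9  h4:4 — peak 9.
No arrangement of the 18 feasible schedules does better.

9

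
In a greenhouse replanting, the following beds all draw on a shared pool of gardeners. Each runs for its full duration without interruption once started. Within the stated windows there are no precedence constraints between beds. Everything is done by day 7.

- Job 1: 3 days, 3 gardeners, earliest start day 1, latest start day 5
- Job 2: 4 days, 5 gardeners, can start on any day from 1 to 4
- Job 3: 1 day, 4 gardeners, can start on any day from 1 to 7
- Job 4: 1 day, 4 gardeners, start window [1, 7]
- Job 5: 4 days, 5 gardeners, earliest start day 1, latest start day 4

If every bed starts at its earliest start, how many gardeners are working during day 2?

13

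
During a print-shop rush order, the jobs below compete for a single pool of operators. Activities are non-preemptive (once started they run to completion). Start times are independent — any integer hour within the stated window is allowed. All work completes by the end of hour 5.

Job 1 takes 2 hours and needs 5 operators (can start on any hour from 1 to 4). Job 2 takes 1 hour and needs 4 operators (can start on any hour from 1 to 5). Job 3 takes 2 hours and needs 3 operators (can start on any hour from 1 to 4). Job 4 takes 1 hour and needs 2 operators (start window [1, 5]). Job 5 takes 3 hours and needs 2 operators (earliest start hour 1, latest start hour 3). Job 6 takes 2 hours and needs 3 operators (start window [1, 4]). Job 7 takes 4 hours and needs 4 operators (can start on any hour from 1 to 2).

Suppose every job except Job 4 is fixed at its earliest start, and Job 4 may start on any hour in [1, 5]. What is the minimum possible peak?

21

Job 4@1: h1:23  h2:17  h3:6  h4:4  h5:0 → peak 23
Job 4@2: h1:21  h2:19  h3:6  h4:4  h5:0 → peak 21
Job 4@3: h1:21  h2:17  h3:8  h4:4  h5:0 → peak 21
Job 4@4: h1:21  h2:17  h3:6  h4:6  h5:0 → peak 21
Job 4@5: h1:21  h2:17  h3:6  h4:4  h5:2 → peak 21
Best is Job 4@2, peak 21.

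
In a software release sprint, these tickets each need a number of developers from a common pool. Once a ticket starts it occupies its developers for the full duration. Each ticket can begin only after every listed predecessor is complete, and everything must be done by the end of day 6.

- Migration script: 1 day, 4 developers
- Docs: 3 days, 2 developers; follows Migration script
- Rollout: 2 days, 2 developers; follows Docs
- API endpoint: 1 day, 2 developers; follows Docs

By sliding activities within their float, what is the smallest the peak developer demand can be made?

4

Schedule Migration script@1, Docs@2, Rollout@5, API endpoint@5: d1:4  d2:2  d3:2  d4:2  d5:4  d6:2 — peak 4.
No arrangement of the 2 feasible schedules does better.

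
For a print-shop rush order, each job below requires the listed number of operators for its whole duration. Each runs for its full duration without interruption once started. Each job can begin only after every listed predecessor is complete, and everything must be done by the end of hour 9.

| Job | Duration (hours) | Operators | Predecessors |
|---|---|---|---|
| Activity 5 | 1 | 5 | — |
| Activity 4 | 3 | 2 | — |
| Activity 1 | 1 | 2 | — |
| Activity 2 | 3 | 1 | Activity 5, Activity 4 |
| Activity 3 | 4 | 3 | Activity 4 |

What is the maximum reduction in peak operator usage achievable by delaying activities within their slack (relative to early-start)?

4

Early-start peak: h1:9  h2:2  h3:2  h4:4  h5:4  h6:4  h7:3  h8:0  h9:0 ⇒ 9.
Leveled (Activity 5@1, Activity 4@2, Activity 1@2, Activity 2@5, Activity 3@5): h1:5  h2:4  h3:2  h4:2  h5:4  h6:4  h7:4  h8:3  h9:0 ⇒ 5.
Reduction 9 − 5 = 4.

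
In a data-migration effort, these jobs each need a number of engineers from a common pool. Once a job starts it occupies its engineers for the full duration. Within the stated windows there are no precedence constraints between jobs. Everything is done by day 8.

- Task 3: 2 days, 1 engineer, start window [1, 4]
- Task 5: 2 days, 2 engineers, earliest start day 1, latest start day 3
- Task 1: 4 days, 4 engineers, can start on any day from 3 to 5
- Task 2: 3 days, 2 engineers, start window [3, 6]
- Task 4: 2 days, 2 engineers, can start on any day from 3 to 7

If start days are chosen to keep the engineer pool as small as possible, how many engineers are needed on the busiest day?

Early-start (Task 3@1, Task 5@1, Task 1@3, Task 2@3, Task 4@3) gives peak 8: d1:3  d2:3  d3:8  d4:8  d5:6  d6:4  d7:0  d8:0.
Shift Task 4→6.
Schedule Task 3@1, Task 5@1, Task 1@3, Task 2@3, Task 4@6: d1:3  d2:3  d3:6  d4:6  d5:6  d6:6  d7:2  d8:0 — peak 6.

6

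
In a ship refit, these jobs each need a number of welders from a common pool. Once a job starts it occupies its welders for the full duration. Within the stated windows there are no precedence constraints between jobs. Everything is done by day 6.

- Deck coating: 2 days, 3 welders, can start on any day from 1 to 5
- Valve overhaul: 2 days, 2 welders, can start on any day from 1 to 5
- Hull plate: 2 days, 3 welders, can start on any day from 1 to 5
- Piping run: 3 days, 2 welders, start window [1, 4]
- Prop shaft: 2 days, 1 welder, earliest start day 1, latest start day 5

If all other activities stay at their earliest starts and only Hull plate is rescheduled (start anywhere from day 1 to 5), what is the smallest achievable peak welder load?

Hull plate@1: d1:11  d2:11  d3:2  d4:0  d5:0  d6:0 → peak 11
Hull plate@2: d1:8  d2:11  d3:5  d4:0  d5:0  d6:0 → peak 11
Hull plate@3: d1:8  d2:8  d3:5  d4:3  d5:0  d6:0 → peak 8
Hull plate@4: d1:8  d2:8  d3:2  d4:3  d5:3  d6:0 → peak 8
Hull plate@5: d1:8  d2:8  d3:2  d4:0  d5:3  d6:3 → peak 8
Best is Hull plate@3, peak 8.

8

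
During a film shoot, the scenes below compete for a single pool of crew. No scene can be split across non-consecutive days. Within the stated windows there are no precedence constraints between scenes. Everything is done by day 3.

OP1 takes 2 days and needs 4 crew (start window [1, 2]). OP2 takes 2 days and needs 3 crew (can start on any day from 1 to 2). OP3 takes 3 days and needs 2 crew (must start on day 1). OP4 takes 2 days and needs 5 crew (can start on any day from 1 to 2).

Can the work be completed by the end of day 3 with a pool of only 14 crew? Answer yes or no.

Schedule OP1@1, OP2@1, OP3@1, OP4@1: d1:14  d2:14  d3:2 — peak 14 ≤ 14.

yes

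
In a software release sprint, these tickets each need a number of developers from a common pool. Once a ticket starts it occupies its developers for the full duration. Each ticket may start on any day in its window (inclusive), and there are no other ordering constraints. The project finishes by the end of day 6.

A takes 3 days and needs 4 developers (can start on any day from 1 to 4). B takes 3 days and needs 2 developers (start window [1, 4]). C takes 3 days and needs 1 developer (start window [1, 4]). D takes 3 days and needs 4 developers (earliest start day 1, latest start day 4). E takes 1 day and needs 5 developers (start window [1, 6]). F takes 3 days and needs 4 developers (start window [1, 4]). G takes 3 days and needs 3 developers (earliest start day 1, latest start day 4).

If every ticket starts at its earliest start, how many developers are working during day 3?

At early start, day 3 has: A, B, C, D, F, G.
Demand: 4 + 2 + 1 + 4 + 4 + 3 = 18.

18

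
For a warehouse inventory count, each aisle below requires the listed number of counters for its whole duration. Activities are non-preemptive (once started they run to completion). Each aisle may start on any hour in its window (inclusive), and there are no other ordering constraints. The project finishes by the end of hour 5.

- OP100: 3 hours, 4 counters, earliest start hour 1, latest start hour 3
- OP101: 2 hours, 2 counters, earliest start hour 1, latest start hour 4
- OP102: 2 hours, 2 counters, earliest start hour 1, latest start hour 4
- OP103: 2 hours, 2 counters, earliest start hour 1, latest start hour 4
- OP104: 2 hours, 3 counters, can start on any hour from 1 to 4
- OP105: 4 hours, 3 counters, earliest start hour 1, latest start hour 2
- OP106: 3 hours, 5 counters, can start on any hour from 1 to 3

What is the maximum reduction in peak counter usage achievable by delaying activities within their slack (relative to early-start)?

9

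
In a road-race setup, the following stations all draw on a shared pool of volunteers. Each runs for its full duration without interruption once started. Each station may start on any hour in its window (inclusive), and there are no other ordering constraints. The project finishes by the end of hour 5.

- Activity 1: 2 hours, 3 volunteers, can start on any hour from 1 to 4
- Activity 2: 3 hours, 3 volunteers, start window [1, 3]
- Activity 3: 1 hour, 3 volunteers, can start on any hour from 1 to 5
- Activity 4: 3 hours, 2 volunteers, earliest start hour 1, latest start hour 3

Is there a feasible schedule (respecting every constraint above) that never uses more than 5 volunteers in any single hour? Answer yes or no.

The minimum achievable peak is 6; 5 < 6, so no feasible schedule stays within the cap.

no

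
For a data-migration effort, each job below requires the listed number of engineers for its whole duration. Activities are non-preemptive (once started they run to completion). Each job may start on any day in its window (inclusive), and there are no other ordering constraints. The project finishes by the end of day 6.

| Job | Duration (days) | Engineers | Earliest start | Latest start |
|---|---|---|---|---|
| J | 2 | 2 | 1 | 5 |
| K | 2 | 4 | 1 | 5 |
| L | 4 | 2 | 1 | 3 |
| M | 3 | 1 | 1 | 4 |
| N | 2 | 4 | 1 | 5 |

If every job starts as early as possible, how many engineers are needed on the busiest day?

Early-start schedule: J@1, K@1, L@1, M@1, N@1.
Load per day: day 1: 13, day 2: 13, day 3: 3, day 4: 2, day 5: 0, day 6: 0.
Peak is 13.

13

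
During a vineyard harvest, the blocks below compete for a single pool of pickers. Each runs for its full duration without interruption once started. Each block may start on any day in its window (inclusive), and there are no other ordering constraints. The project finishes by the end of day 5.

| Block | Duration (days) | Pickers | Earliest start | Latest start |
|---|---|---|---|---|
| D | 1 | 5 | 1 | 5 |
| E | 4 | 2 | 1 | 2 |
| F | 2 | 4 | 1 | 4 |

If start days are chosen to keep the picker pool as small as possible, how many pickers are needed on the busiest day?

Early-start (D@1, E@1, F@1) gives peak 11: d1:11  d2:6  d3:2  d4:2  d5:0.
Shift E→2, F→2.
Schedule D@1, E@2, F@2: d1:5  d2:6  d3:6  d4:2  d5:2 — peak 6.

6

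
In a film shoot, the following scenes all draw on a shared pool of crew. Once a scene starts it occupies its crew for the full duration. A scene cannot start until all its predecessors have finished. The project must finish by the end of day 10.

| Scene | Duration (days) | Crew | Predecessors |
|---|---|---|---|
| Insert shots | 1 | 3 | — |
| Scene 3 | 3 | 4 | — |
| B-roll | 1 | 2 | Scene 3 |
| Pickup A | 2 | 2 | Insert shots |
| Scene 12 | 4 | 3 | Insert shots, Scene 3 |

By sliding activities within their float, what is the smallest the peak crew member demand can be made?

4

Early-start (Insert shots@1, Scene 3@1, B-roll@4, Pickup A@2, Scene 12@4) gives peak 7: d1:7  d2:6  d3:6  d4:5  d5:3  d6:3  d7:3  d8:0  d9:0  d10:0.
Shift Scene 3→2, B-roll→5, Pickup A→5, Scene 12→7.
Schedule Insert shots@1, Scene 3@2, B-roll@5, Pickup A@5, Scene 12@7: d1:3  d2:4  d3:4  d4:4  d5:4  d6:2  d7:3  d8:3  d9:3  d10:3 — peak 4.
Total crew member-days = 33 over 10 days ⇒ peak ≥ ⌈33/10⌉ = 4, so 4 is optimal.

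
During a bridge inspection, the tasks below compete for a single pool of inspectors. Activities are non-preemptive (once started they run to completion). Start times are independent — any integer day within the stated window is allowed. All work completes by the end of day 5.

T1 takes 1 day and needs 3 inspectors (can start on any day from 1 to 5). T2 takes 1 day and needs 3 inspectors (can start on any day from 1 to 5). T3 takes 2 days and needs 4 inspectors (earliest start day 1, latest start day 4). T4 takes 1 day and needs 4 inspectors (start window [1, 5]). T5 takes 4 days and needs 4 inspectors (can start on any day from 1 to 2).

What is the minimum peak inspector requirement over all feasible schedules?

8

Early-start (T1@1, T2@1, T3@1, T4@1, T5@1) gives peak 18: d1:18  d2:8  d3:4  d4:4  d5:0.
Shift T3→2, T4→4, T5→2.
Schedule T1@1, T2@1, T3@2, T4@4, T5@2: d1:6  d2:8  d3:8  d4:8  d5:4 — peak 8.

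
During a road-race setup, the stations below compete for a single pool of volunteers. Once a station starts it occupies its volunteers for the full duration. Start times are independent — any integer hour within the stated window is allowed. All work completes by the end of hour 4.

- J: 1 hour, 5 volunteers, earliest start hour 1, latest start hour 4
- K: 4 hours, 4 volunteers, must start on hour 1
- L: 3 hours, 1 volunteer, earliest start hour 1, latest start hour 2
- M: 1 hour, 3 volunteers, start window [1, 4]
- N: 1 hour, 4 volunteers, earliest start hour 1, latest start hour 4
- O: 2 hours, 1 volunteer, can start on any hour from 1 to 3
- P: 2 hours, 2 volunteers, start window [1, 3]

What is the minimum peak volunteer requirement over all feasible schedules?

Early-start (J@1, K@1, L@1, M@1, N@1, O@1, P@1) gives peak 20: h1:20  h2:8  h3:5  h4:4.
Shift M→2, N→4, O→2, P→3.
Schedule J@1, K@1, L@1, M@2, N@4, O@2, P@3: h1:10  h2:9  h3:8  h4:10 — peak 10.
Total volunteer-hours = 37 over 4 hours ⇒ peak ≥ ⌈37/4⌉ = 10, so 10 is optimal.

10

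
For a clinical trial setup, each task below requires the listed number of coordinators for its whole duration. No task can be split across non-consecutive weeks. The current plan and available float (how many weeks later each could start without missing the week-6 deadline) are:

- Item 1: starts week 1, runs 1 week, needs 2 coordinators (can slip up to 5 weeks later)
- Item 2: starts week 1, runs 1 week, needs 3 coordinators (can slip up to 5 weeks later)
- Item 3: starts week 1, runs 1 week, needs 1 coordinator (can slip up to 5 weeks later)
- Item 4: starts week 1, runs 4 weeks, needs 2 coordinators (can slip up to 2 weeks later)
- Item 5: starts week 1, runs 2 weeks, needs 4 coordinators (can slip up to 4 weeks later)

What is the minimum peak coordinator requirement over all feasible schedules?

5

Early-start (Item 1@1, Item 2@1, Item 3@1, Item 4@1, Item 5@1) gives peak 12: w1:12  w2:6  w3:2  w4:2  w5:0  w6:0.
Shift Item 2→2, Item 5→5.
Schedule Item 1@1, Item 2@2, Item 3@1, Item 4@1, Item 5@5: w1:5  w2:5  w3:2  w4:2  w5:4  w6:4 — peak 5.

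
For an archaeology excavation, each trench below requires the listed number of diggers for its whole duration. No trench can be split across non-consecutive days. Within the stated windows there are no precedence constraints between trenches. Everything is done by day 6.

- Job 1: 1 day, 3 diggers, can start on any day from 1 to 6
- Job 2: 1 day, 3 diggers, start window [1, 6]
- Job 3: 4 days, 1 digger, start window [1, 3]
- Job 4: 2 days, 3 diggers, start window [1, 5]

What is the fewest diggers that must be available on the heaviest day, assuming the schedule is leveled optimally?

4

Early-start (Job 1@1, Job 2@1, Job 3@1, Job 4@1) gives peak 10: d1:10  d2:4  d3:1  d4:1  d5:0  d6:0.
Shift Job 2→2, Job 4→3.
Schedule Job 1@1, Job 2@2, Job 3@1, Job 4@3: d1:4  d2:4  d3:4  d4:4  d5:0  d6:0 — peak 4.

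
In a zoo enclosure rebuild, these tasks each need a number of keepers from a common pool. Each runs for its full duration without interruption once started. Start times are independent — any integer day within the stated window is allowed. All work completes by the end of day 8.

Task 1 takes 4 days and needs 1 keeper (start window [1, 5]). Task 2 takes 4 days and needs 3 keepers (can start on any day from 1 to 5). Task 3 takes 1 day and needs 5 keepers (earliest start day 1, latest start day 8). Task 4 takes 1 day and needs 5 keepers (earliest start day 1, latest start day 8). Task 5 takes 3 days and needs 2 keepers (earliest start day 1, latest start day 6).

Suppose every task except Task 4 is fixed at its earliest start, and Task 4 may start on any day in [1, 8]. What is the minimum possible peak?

Task 4@1: d1:16  d2:6  d3:6  d4:4  d5:0  d6:0  d7:0  d8:0 → peak 16
Task 4@2: d1:11  d2:11  d3:6  d4:4  d5:0  d6:0  d7:0  d8:0 → peak 11
Task 4@3: d1:11  d2:6  d3:11  d4:4  d5:0  d6:0  d7:0  d8:0 → peak 11
Task 4@4: d1:11  d2:6  d3:6  d4:9  d5:0  d6:0  d7:0  d8:0 → peak 11
Task 4@5: d1:11  d2:6  d3:6  d4:4  d5:5  d6:0  d7:0  d8:0 → peak 11
Task 4@6: d1:11  d2:6  d3:6  d4:4  d5:0  d6:5  d7:0  d8:0 → peak 11
Task 4@7: d1:11  d2:6  d3:6  d4:4  d5:0  d6:0  d7:5  d8:0 → peak 11
Task 4@8: d1:11  d2:6  d3:6  d4:4  d5:0  d6:0  d7:0  d8:5 → peak 11
Best is Task 4@2, peak 11.

11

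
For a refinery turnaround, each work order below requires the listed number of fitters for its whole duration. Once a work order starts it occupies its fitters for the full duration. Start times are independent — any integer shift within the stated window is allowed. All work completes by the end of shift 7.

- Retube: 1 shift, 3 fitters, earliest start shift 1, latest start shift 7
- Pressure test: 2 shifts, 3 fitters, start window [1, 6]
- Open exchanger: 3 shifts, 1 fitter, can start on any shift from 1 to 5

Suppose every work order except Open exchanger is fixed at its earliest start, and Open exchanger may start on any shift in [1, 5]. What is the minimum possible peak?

Open exchanger@1: s1:7  s2:4  s3:1  s4:0  s5:0  s6:0  s7:0 → peak 7
Open exchanger@2: s1:6  s2:4  s3:1  s4:1  s5:0  s6:0  s7:0 → peak 6
Open exchanger@3: s1:6  s2:3  s3:1  s4:1  s5:1  s6:0  s7:0 → peak 6
Open exchanger@4: s1:6  s2:3  s3:0  s4:1  s5:1  s6:1  s7:0 → peak 6
Open exchanger@5: s1:6  s2:3  s3:0  s4:0  s5:1  s6:1  s7:1 → peak 6
Best is Open exchanger@2, peak 6.

6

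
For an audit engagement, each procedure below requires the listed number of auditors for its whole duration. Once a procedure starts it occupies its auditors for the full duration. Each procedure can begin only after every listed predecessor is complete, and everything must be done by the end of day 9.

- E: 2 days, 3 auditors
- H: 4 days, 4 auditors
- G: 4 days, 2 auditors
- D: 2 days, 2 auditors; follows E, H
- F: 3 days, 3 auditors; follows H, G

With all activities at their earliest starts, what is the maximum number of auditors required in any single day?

9

Early-start schedule: E@1, H@1, G@1, D@5, F@5.
Load per day: day 1: 9, day 2: 9, day 3: 6, day 4: 6, day 5: 5, day 6: 5, day 7: 3, day 8: 0, day 9: 0.
Peak is 9.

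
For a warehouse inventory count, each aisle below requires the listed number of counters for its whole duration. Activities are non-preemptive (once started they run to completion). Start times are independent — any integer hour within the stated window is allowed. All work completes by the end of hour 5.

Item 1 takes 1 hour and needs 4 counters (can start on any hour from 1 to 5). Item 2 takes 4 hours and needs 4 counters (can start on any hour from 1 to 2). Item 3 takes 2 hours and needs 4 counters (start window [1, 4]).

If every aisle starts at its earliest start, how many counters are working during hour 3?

At early start, hour 3 has: Item 2.
Demand: 4 = 4.

4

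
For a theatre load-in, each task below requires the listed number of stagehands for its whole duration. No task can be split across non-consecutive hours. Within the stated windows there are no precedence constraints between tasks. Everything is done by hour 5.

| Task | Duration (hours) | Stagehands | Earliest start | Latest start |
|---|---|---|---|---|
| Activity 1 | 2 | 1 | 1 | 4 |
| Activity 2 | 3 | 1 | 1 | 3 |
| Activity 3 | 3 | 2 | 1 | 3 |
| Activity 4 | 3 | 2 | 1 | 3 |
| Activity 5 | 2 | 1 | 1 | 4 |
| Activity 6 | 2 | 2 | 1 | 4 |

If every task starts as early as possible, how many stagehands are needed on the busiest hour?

9

Early-start schedule: Activity 1@1, Activity 2@1, Activity 3@1, Activity 4@1, Activity 5@1, Activity 6@1.
Load per hour: hour 1: 9, hour 2: 9, hour 3: 5, hour 4: 0, hour 5: 0.
Peak is 9.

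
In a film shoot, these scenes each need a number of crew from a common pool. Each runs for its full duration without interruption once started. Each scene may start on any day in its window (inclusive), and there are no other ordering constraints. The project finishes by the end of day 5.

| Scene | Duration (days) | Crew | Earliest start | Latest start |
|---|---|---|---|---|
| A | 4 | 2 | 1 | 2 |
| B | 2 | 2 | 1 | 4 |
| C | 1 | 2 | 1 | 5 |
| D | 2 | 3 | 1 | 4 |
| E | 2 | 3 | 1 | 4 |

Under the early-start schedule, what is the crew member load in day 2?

10

At early start, day 2 has: A, B, D, E.
Demand: 2 + 2 + 3 + 3 = 10.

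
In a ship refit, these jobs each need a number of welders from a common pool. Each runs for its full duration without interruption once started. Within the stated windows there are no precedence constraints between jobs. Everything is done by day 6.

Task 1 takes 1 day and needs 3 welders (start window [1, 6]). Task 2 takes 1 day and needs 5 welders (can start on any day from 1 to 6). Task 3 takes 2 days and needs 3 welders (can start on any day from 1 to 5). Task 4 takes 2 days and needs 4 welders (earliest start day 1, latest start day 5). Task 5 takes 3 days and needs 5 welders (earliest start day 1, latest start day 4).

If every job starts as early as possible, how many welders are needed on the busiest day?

20

Early-start schedule: Task 1@1, Task 2@1, Task 3@1, Task 4@1, Task 5@1.
Load per day: day 1: 20, day 2: 12, day 3: 5, day 4: 0, day 5: 0, day 6: 0.
Peak is 20.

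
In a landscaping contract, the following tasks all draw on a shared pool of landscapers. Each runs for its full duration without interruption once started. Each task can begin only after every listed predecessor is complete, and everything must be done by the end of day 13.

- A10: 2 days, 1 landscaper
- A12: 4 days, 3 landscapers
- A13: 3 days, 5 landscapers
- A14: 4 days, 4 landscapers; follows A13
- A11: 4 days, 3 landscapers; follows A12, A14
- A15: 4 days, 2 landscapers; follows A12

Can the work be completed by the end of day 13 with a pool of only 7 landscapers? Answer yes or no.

Schedule A10@1, A12@4, A13@1, A14@4, A11@8, A15@8: d1:6  d2:6  d3:5  d4:7  d5:7  d6:7  d7:7  d8:5  d9:5  d10:5  d11:5  d12:0  d13:0 — peak 7 ≤ 7.

yes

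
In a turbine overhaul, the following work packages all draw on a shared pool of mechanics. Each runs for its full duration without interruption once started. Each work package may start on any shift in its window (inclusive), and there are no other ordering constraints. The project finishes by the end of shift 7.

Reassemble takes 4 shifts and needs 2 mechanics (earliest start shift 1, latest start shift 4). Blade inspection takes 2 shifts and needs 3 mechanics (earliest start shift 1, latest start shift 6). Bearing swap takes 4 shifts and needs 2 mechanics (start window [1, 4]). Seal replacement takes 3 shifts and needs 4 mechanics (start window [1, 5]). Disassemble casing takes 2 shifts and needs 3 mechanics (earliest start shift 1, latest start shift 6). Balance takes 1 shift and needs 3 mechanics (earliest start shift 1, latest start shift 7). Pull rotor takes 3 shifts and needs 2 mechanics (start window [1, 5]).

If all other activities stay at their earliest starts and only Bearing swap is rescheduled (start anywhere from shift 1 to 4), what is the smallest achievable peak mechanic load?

17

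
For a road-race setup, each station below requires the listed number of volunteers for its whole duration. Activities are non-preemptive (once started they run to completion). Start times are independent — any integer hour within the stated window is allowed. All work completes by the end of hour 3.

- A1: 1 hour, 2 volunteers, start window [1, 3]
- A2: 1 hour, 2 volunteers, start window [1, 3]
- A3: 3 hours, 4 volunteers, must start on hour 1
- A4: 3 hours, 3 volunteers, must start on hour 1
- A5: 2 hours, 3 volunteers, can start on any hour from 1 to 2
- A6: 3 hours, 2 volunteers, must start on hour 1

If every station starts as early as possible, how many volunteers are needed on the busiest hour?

16

Early-start schedule: A1@1, A2@1, A3@1, A4@1, A5@1, A6@1.
Load per hour: hour 1: 16, hour 2: 12, hour 3: 9.
Peak is 16.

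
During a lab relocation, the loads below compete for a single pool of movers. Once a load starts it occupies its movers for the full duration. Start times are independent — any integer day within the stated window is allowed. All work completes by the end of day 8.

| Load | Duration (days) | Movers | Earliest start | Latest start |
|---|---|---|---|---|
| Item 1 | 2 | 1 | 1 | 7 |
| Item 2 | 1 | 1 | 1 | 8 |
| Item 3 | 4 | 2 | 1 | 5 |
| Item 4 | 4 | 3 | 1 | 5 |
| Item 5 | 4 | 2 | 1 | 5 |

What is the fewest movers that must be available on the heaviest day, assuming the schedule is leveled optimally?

4

Early-start (Item 1@1, Item 2@1, Item 3@1, Item 4@1, Item 5@1) gives peak 9: d1:9  d2:8  d3:7  d4:7  d5:0  d6:0  d7:0  d8:0.
Shift Item 2→3, Item 3→5, Item 5→5.
Schedule Item 1@1, Item 2@3, Item 3@5, Item 4@1, Item 5@5: d1:4  d2:4  d3:4  d4:3  d5:4  d6:4  d7:4  d8:4 — peak 4.
Total mover-days = 31 over 8 days ⇒ peak ≥ ⌈31/8⌉ = 4, so 4 is optimal.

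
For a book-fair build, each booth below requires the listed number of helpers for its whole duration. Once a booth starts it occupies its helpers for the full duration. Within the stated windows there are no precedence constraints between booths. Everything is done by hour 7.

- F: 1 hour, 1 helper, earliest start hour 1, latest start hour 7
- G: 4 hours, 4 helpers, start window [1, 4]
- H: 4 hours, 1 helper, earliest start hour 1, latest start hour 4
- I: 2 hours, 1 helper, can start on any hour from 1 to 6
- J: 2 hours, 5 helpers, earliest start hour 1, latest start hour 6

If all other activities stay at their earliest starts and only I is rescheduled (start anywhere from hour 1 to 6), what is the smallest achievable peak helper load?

11

I@1: h1:12  h2:11  h3:5  h4:5  h5:0  h6:0  h7:0 → peak 12
I@2: h1:11  h2:11  h3:6  h4:5  h5:0  h6:0  h7:0 → peak 11
I@3: h1:11  h2:10  h3:6  h4:6  h5:0  h6:0  h7:0 → peak 11
I@4: h1:11  h2:10  h3:5  h4:6  h5:1  h6:0  h7:0 → peak 11
I@5: h1:11  h2:10  h3:5  h4:5  h5:1  h6:1  h7:0 → peak 11
I@6: h1:11  h2:10  h3:5  h4:5  h5:0  h6:1  h7:1 → peak 11
Best is I@2, peak 11.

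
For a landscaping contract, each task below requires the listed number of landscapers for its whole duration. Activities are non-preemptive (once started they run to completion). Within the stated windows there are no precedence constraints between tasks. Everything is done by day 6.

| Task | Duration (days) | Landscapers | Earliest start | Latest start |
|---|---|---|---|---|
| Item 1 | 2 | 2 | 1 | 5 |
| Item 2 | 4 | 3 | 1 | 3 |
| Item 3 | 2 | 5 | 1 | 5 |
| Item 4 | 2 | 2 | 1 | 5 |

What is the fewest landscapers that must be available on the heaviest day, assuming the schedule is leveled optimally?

Early-start (Item 1@1, Item 2@1, Item 3@1, Item 4@1) gives peak 12: d1:12  d2:12  d3:3  d4:3  d5:0  d6:0.
Shift Item 3→5, Item 4→3.
Schedule Item 1@1, Item 2@1, Item 3@5, Item 4@3: d1:5  d2:5  d3:5  d4:5  d5:5  d6:5 — peak 5.
Total landscaper-days = 30 over 6 days ⇒ peak ≥ ⌈30/6⌉ = 5, so 5 is optimal.

5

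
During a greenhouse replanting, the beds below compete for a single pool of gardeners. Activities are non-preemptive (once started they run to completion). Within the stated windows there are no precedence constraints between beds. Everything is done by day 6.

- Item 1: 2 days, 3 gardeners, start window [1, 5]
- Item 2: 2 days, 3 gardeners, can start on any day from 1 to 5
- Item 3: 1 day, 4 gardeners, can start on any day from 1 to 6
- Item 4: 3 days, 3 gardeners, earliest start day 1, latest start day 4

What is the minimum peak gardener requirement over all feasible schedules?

Early-start (Item 1@1, Item 2@1, Item 3@1, Item 4@1) gives peak 13: d1:13  d2:9  d3:3  d4:0  d5:0  d6:0.
Shift Item 3→3, Item 4→4.
Schedule Item 1@1, Item 2@1, Item 3@3, Item 4@4: d1:6  d2:6  d3:4  d4:3  d5:3  d6:3 — peak 6.

6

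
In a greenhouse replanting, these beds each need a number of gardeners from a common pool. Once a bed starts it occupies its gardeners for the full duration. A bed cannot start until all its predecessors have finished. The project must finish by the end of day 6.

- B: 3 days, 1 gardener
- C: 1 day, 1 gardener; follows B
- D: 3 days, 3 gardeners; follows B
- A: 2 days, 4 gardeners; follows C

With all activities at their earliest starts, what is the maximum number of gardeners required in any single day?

7

Early-start schedule: B@1, C@4, D@4, A@5.
Load per day: day 1: 1, day 2: 1, day 3: 1, day 4: 4, day 5: 7, day 6: 7.
Peak is 7.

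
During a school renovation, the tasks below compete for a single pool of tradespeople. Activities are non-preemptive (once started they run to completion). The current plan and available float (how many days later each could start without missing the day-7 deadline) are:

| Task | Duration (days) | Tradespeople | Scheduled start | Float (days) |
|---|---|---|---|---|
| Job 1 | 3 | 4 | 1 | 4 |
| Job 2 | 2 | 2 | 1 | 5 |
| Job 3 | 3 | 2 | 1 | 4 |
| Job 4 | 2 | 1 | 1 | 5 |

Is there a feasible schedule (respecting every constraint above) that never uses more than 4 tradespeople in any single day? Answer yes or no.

yes

Schedule Job 1@1, Job 2@4, Job 3@4, Job 4@6: d1:4  d2:4  d3:4  d4:4  d5:4  d6:3  d7:1 — peak 4 ≤ 4.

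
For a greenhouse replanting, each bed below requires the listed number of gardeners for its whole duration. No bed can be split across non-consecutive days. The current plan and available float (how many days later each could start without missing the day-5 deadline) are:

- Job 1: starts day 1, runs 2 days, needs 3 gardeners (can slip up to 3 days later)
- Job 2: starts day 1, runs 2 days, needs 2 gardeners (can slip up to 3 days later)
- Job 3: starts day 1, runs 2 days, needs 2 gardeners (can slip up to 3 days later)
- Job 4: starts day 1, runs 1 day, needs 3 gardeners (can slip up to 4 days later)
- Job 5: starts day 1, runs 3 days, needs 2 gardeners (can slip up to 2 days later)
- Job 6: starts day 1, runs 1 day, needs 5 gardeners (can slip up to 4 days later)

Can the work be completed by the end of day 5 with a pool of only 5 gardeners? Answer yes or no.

no

Total gardener-days = 28; over 5 days the average is 28/5 > 5, so some day must exceed 5.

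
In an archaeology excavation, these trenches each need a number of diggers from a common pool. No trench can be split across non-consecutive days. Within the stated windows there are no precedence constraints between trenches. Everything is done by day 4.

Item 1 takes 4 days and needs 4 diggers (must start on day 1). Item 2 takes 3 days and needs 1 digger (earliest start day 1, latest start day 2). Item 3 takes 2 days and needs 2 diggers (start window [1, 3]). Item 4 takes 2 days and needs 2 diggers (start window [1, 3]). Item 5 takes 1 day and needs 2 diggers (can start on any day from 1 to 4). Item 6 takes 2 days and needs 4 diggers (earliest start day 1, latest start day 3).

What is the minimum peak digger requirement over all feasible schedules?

Early-start (Item 1@1, Item 2@1, Item 3@1, Item 4@1, Item 5@1, Item 6@1) gives peak 15: d1:15  d2:13  d3:5  d4:4.
Shift Item 5→4, Item 6→3.
Schedule Item 1@1, Item 2@1, Item 3@1, Item 4@1, Item 5@4, Item 6@3: d1:9  d2:9  d3:9  d4:10 — peak 10.
Total digger-days = 37 over 4 days ⇒ peak ≥ ⌈37/4⌉ = 10, so 10 is optimal.

10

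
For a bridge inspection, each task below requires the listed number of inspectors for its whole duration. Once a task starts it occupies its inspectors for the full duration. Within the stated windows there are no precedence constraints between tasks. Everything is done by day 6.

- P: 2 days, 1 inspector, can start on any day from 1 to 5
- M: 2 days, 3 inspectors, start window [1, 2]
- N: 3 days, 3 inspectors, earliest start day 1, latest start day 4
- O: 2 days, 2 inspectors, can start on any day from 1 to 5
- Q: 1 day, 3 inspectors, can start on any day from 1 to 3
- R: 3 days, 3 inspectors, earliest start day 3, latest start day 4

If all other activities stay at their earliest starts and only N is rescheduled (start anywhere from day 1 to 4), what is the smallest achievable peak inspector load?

9

N@1: d1:12  d2:9  d3:6  d4:3  d5:3  d6:0 → peak 12
N@2: d1:9  d2:9  d3:6  d4:6  d5:3  d6:0 → peak 9
N@3: d1:9  d2:6  d3:6  d4:6  d5:6  d6:0 → peak 9
N@4: d1:9  d2:6  d3:3  d4:6  d5:6  d6:3 → peak 9
Best is N@2, peak 9.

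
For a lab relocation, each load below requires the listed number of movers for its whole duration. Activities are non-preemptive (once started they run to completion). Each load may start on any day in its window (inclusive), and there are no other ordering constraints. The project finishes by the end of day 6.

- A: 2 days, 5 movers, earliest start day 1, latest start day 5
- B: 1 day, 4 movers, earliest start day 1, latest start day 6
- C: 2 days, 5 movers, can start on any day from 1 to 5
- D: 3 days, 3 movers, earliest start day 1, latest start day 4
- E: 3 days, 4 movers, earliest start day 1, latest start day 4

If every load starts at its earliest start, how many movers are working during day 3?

7

At early start, day 3 has: D, E.
Demand: 3 + 4 = 7.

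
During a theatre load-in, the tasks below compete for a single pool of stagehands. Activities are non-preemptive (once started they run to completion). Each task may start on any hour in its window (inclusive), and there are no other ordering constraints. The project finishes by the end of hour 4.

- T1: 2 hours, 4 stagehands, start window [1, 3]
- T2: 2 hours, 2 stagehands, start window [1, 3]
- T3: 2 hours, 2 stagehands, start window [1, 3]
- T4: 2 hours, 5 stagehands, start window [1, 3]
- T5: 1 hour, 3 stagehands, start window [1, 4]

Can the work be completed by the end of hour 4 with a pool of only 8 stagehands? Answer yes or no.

yes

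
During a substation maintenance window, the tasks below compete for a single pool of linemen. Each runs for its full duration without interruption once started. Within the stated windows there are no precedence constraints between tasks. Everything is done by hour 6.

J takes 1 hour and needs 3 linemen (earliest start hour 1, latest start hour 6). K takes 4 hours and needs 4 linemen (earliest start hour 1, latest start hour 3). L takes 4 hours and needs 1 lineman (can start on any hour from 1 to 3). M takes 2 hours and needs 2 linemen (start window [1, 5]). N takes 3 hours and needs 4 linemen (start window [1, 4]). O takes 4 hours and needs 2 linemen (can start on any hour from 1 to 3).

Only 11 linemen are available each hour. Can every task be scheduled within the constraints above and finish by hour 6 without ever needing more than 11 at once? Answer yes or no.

yes

Schedule J@1, K@1, L@1, M@1, N@2, O@3: h1:10  h2:11  h3:11  h4:11  h5:2  h6:2 — peak 11 ≤ 11.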